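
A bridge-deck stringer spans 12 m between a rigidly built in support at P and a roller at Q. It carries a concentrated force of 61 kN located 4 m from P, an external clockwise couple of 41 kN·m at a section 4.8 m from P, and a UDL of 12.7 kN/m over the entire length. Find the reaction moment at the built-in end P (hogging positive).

Choose R_Q as the redundant. The primary structure is the cantilever fixed at P.
Free-end deflection of the primary structure under the applied loading (downward +):
  point load 61 at a = 4: Pa²(3L − a)/(6EI) = 5205/EI
  clockwise couple 41 at a = 4.8: M₀a(2L − a)/(2EI) = 1889/EI
  UDL 12.7: wL⁴/(8EI) = 32918/EI
  δ_0 = 40013/EI
Tip deflection under a unit load at Q: L³/(3EI) = 576/EI.
The prop prevents deflection at Q: R_Q = δ_0/δ_{QQ} = 40013/576 = 69.47 kN.
Moment equilibrium about P: M_P = Σ(load moments about P) − R_Q·L = 1199 − 69.47×12 = 365.8 kN·m.

M_P = 365.8 kN·m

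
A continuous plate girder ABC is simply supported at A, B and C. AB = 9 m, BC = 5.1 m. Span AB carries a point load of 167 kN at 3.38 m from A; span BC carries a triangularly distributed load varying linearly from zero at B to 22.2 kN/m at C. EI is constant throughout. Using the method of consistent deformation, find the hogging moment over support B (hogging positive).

M_B = 166.9 kN·m

Insert a hinge at B; M_B is the redundant, and each span becomes simply supported.
End slopes at the hinge B, treating each span as simply supported:
  span AB: point load 167 at a = 3.38: Pab(L + a)/(6LEI) = 727.3/EI
  span BC: triangular load, peak 22.2: 7w₀L³/(360EI) = 57.26/EI
  relative rotation θ_0 = (727.3 + 57.26)/EI = 784.5/EI
A unit hogging moment at B produces rotation L₁/(3EI) + L₂/(3EI) = 4.7/EI.
Slope continuity at B: θ_0 = M_B·4.7/EI, so M_B = 784.5/4.7 = 166.9 kN·m (hogging).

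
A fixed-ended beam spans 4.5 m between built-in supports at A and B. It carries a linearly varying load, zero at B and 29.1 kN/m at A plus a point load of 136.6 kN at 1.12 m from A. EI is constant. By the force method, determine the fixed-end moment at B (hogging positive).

Release both end moments; the primary structure is a simply-supported span AB with redundants M_A and M_B.
End rotations of the released simple span under the applied load (×1/EI):
  at A: triangular load, peak 29.1: w₀L³/(45EI) = 58.93/EI
  at B: triangular load, peak 29.1: 7w₀L³/(360EI) = 51.56/EI
  at A: point load 136.6 at a = 1.12: Pab(L + b)/(6LEI) = 150.9/EI
  at B: point load 136.6 at a = 1.12: Pab(L + a)/(6LEI) = 107.6/EI
  θ_A0 = 209.8/EI,  θ_B0 = 159.2/EI
Flexibility coefficients: a unit moment at one end gives L/(3EI) there and L/(6EI) at the far end, so f₁₁ = f₂₂ = 1.5/EI and f₁₂ = f₂₁ = 0.75/EI.
Compatibility — zero rotation at each built-in end:
  1.5 M_A + 0.75 M_B = 209.8
  0.75 M_A + 1.5 M_B = 159.2
Solving the pair gives M_A = 115.8 kN·m and M_B = 48.24 kN·m (hogging).

M_B = 48.24 kN·m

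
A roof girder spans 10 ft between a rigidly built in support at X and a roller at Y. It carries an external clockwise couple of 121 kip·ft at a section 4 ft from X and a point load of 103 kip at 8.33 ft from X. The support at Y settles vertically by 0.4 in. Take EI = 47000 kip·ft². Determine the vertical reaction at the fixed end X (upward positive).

Remove the prop at Y; the released (primary) structure is a cantilever built in at X.
Free-end deflection of the primary structure under the applied loading (downward +):
  clockwise couple 121 at a = 4: M₀a(2L − a)/(2EI) = 3872/EI
  point load 103 at a = 8.33: Pa²(3L − a)/(6EI) = 25813/EI
  δ_0 = 29685/EI
Tip deflection under a unit load at Y: L³/(3EI) = 333.3/EI.
With EI = 47000 kip·ft²: δ_0 = 0.63159 ft and δ_{YY} = 0.007092 ft/kip.
Compatibility — the beam at Y must follow the support down by 0.03333 ft: δ_0 − R_Y·δ_{YY} = 0.03333, so R_Y = (0.63159 − 0.03333)/0.007092 = 84.35 kip.
Vertical equilibrium: R_X = ΣP − R_Y = 103 − 84.35 = 18.65 kip.

R_X = 18.65 kip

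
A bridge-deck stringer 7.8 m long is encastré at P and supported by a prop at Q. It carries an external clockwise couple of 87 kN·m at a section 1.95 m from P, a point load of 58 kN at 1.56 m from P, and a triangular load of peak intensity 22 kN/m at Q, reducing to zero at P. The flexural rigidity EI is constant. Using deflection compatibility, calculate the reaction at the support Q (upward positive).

Release the roller at Q. Primary structure: cantilever fixed at P.
Downward deflection at the released point Q due to the loads:
  clockwise couple 87 at a = 1.95: M₀a(2L − a)/(2EI) = 1158/EI
  point load 58 at a = 1.56: Pa²(3L − a)/(6EI) = 513.8/EI
  triangular load, peak 22 at the free end: 11w₀L⁴/(120EI) = 7465/EI
  δ_0 = 9136/EI
Tip deflection under a unit load at Q: L³/(3EI) = 158.2/EI.
The prop prevents deflection at Q: R_Q = δ_0/δ_{QQ} = 9136/158.2 = 57.76 kN.

R_Q = 57.76 kN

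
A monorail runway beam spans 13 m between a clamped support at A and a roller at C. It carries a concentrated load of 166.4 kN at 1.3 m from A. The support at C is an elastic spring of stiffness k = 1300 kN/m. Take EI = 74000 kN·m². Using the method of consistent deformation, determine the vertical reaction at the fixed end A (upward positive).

Choose R_C as the redundant. The primary structure is the cantilever fixed at A.
Downward deflection at the released point C due to the loads:
  point load 166.4 at a = 1.3: Pa²(3L − a)/(6EI) = 1767/EI
Tip deflection under a unit load at C: L³/(3EI) = 732.3/EI.
With EI = 74000 kN·m²: δ_0 = 0.023878 m and δ_{CC} = 0.009896 m/kN.
Compatibility — the spring shortens by R_C/k under the reaction it provides: δ_0 − R_C·δ_{CC} = R_C/k. With 1/k = 0.000769 m/kN, R_C = δ_0 / (δ_{CC} + 1/k) = 0.023878 / (0.009896 + 0.000769) = 2.239 kN.
Vertical equilibrium: R_A = ΣP − R_C = 166.4 − 2.239 = 164.2 kN.

R_A = 164.2 kN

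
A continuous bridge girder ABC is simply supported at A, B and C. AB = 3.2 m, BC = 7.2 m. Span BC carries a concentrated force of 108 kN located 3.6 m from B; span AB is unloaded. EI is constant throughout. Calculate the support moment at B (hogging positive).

M_B = 100.9 kN·m

Take M_B as the redundant. Released structure: two simple spans AB and BC with a hinge at B.
Rotations at B on the released spans (each span's end-slope, ×1/EI):
  span BC: point load 108 at a = 3.6: Pab(L + b)/(6LEI) = 349.9/EI
  relative rotation θ_0 = (0 + 349.9)/EI = 349.9/EI
A unit hogging moment at B produces rotation L₁/(3EI) + L₂/(3EI) = 3.467/EI.
Compatibility: M_B·(L₁+L₂)/(3EI) = θ_0, giving M_B = 100.9 kN·m (hogging).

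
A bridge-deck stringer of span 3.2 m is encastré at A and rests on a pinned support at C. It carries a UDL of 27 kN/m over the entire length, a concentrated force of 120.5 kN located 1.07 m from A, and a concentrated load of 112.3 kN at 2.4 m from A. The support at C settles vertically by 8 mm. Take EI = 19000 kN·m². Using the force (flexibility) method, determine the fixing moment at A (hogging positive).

Choose R_C as the redundant. The primary structure is the cantilever fixed at A.
Free-end deflection of the primary structure under the applied loading (downward +):
  UDL 27: wL⁴/(8EI) = 353.9/EI
  point load 120.5 at a = 1.07: Pa²(3L − a)/(6EI) = 196.1/EI
  point load 112.3 at a = 2.4: Pa²(3L − a)/(6EI) = 776.2/EI
  δ_0 = 1326/EI
Flexibility coefficient — unit upward force at C: δ_{CC} = L³/(3EI) = 10.92/EI.
With EI = 19000 kN·m²: δ_0 = 0.069802 m and δ_{CC} = 0.000575 m/kN.
Compatibility — the beam at C must follow the support down by 0.008 m: δ_0 − R_C·δ_{CC} = 0.008, so R_C = (0.069802 − 0.008)/0.000575 = 107.5 kN.
Moment equilibrium about A: M_A = Σ(load moments about A) − R_C·L = 536.7 − 107.5×3.2 = 192.7 kN·m.

M_A = 192.7 kN·m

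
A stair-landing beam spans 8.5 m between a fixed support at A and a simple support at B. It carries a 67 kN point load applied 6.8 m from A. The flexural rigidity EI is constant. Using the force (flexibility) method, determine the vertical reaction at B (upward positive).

R_B = 47.17 kN

Take the reaction at B as the redundant and release it; the primary structure is a cantilever fixed at A.
Primary-structure tip deflection at B by superposition:
  point load 67 at a = 6.8: Pa²(3L − a)/(6EI) = 9656/EI
Flexibility coefficient — unit upward force at B: δ_{BB} = L³/(3EI) = 204.7/EI.
The prop prevents deflection at B: R_B = δ_0/δ_{BB} = 9656/204.7 = 47.17 kN.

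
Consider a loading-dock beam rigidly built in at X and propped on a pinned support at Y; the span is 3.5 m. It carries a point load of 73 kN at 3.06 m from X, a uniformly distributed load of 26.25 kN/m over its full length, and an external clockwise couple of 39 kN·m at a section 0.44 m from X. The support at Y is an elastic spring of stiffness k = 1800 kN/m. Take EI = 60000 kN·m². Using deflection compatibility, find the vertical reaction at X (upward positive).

R_X = 135.6 kN

Choose R_Y as the redundant. The primary structure is the cantilever fixed at X.
Primary-structure tip deflection at Y by superposition:
  point load 73 at a = 3.06: Pa²(3L − a)/(6EI) = 847.6/EI
  UDL 26.25: wL⁴/(8EI) = 492.4/EI
  clockwise couple 39 at a = 0.44: M₀a(2L − a)/(2EI) = 56.28/EI
  δ_0 = 1396/EI
Flexibility coefficient — unit upward force at Y: δ_{YY} = L³/(3EI) = 14.29/EI.
With EI = 60000 kN·m²: δ_0 = 0.023271 m and δ_{YY} = 0.000238 m/kN.
Compatibility — the spring shortens by R_Y/k under the reaction it provides: δ_0 − R_Y·δ_{YY} = R_Y/k. With 1/k = 0.000556 m/kN, R_Y = δ_0 / (δ_{YY} + 1/k) = 0.023271 / (0.000238 + 0.000556) = 29.32 kN.
Vertical equilibrium: R_X = ΣP − R_Y = 164.9 − 29.32 = 135.6 kN.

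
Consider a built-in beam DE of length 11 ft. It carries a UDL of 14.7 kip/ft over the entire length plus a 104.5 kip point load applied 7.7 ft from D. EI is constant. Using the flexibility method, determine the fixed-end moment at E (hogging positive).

M_E = 317.2 kip·ft

Take the two fixed-end moments M_D, M_E as redundants; the released structure is the simple span DE.
Simple-span end rotations at D and E under the given loads:
  at D: UDL 14.7: wL³/(24EI) = 815.2/EI
  at E: UDL 14.7: wL³/(24EI) = 815.2/EI
  at D: point load 104.5 at a = 7.7: Pab(L + b)/(6LEI) = 575.3/EI
  at E: point load 104.5 at a = 7.7: Pab(L + a)/(6LEI) = 752.3/EI
  θ_D0 = 1391/EI,  θ_E0 = 1568/EI
Flexibility coefficients: a unit moment at one end gives L/(3EI) there and L/(6EI) at the far end, so f₁₁ = f₂₂ = 3.667/EI and f₁₂ = f₂₁ = 1.833/EI.
Compatibility — zero rotation at each built-in end:
  3.667 M_D + 1.833 M_E = 1391
  1.833 M_D + 3.667 M_E = 1568
Solving the pair gives M_D = 220.6 kip·ft and M_E = 317.2 kip·ft (hogging).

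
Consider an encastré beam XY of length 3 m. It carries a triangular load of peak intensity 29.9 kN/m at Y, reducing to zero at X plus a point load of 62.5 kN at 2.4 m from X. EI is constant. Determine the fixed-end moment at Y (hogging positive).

M_Y = 37.45 kN·m

Release both end moments; the primary structure is a simply-supported span XY with redundants M_X and M_Y.
On the primary (simply-supported) span, the end slopes from the loading are:
  at X: triangular load, peak 29.9: 7w₀L³/(360EI) = 15.7/EI
  at Y: triangular load, peak 29.9: w₀L³/(45EI) = 17.94/EI
  at X: point load 62.5 at a = 2.4: Pab(L + b)/(6LEI) = 18/EI
  at Y: point load 62.5 at a = 2.4: Pab(L + a)/(6LEI) = 27/EI
  θ_X0 = 33.7/EI,  θ_Y0 = 44.94/EI
Flexibility coefficients: a unit moment at one end gives L/(3EI) there and L/(6EI) at the far end, so f₁₁ = f₂₂ = 1/EI and f₁₂ = f₂₁ = 0.5/EI.
Compatibility — zero rotation at each built-in end:
  1 M_X + 0.5 M_Y = 33.7
  0.5 M_X + 1 M_Y = 44.94
Solving the pair gives M_X = 14.97 kN·m and M_Y = 37.45 kN·m (hogging).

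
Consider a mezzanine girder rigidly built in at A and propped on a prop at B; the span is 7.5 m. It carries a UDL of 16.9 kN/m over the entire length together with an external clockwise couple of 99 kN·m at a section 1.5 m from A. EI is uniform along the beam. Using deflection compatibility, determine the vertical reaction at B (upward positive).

Take the reaction at B as the redundant and release it; the primary structure is a cantilever fixed at A.
Free-end deflection of the primary structure under the applied loading (downward +):
  UDL 16.9: wL⁴/(8EI) = 6684/EI
  clockwise couple 99 at a = 1.5: M₀a(2L − a)/(2EI) = 1002/EI
  δ_0 = 7686/EI
Flexibility coefficient — unit upward force at B: δ_{BB} = L³/(3EI) = 140.6/EI.
The prop prevents deflection at B: R_B = δ_0/δ_{BB} = 7686/140.6 = 54.66 kN.

R_B = 54.66 kN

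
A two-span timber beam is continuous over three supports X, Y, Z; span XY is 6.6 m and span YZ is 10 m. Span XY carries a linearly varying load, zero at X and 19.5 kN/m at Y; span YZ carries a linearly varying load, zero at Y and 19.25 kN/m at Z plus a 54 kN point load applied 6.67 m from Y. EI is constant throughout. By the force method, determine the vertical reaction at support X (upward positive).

Take M_Y as the redundant. Released structure: two simple spans XY and YZ with a hinge at Y.
Rotations at Y on the released spans (each span's end-slope, ×1/EI):
  span XY: triangular load, peak 19.5: w₀L³/(45EI) = 124.6/EI
  span YZ: triangular load, peak 19.25: 7w₀L³/(360EI) = 374.3/EI
  span YZ: point load 54 at a = 6.67: Pab(L + b)/(6LEI) = 266.5/EI
  relative rotation θ_0 = (124.6 + 640.8)/EI = 765.4/EI
A unit hogging moment at Y produces rotation L₁/(3EI) + L₂/(3EI) = 5.533/EI.
Compatibility: M_Y·(L₁+L₂)/(3EI) = θ_0, giving M_Y = 138.3 kN·m (hogging).
Span XY, ΣM about X with M_Y applied at Y: R_Y^{XY}·6.6 = 283.1 + 138.3, so R_Y^{XY} = 63.86 kN and R_X = 64.35 − 63.86 = 0.4929 kN.

R_X = 0.4929 kN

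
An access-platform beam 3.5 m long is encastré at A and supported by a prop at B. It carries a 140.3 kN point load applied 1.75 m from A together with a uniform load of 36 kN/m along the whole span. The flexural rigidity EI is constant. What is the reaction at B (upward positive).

R_B = 91.09 kN

Remove the prop at B; the released (primary) structure is a cantilever built in at A.
Downward deflection at the released point B due to the loads:
  point load 140.3 at a = 1.75: Pa²(3L − a)/(6EI) = 626.6/EI
  UDL 36: wL⁴/(8EI) = 675.3/EI
  δ_0 = 1302/EI
Flexibility coefficient — unit upward force at B: δ_{BB} = L³/(3EI) = 14.29/EI.
Compatibility at B: δ_0 − R_B·δ_{BB} = 0, so R_B = 1302/14.29 = 91.09 kN.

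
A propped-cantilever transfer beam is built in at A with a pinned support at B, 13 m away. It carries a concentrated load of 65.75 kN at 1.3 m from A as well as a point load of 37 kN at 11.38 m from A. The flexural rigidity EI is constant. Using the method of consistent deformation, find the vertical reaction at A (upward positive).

R_A = 71.68 kN

Release the roller at B. Primary structure: cantilever fixed at A.
Downward deflection at the released point B due to the loads:
  point load 65.75 at a = 1.3: Pa²(3L − a)/(6EI) = 698.2/EI
  point load 37 at a = 11.38: Pa²(3L − a)/(6EI) = 22058/EI
  δ_0 = 22756/EI
Flexibility coefficient — unit upward force at B: δ_{BB} = L³/(3EI) = 732.3/EI.
Compatibility at B: δ_0 − R_B·δ_{BB} = 0, so R_B = 22756/732.3 = 31.07 kN.
Vertical equilibrium: R_A = ΣP − R_B = 102.8 − 31.07 = 71.68 kN.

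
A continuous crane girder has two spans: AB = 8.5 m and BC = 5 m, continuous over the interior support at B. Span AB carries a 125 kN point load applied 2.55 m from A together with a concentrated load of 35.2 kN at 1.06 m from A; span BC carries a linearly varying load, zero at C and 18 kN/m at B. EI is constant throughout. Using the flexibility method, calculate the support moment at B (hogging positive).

Take M_B as the redundant. Released structure: two simple spans AB and BC with a hinge at B.
Discontinuity in slope at B on the released structure — sum the simple-span end rotations:
  span AB: point load 125 at a = 2.55: Pab(L + a)/(6LEI) = 410.9/EI
  span AB: point load 35.2 at a = 1.06: Pab(L + a)/(6LEI) = 52.04/EI
  span BC: triangular load, peak 18: w₀L³/(45EI) = 50/EI
  relative rotation θ_0 = (463 + 50)/EI = 513/EI
A unit hogging moment at B produces rotation L₁/(3EI) + L₂/(3EI) = 4.5/EI.
Slope continuity at B: θ_0 = M_B·4.5/EI, so M_B = 513/4.5 = 114 kN·m (hogging).

M_B = 114 kN·m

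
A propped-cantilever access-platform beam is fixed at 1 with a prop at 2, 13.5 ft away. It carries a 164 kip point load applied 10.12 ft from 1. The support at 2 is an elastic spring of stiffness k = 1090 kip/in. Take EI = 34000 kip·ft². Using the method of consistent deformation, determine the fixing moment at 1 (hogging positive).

M_1 = 264.2 kip·ft

Remove the prop at 2; the released (primary) structure is a cantilever built in at 1.
Primary-structure tip deflection at 2 by superposition:
  point load 164 at a = 10.12: Pa²(3L − a)/(6EI) = 85044/EI
Flexibility coefficient — unit upward force at 2: δ_{22} = L³/(3EI) = 820.1/EI.
With EI = 34000 kip·ft²: δ_0 = 2.5013 ft and δ_{22} = 0.024121 ft/kip.
Compatibility — the spring shortens by R_2/k under the reaction it provides: δ_0 − R_2·δ_{22} = R_2/k. With 1/k = 1/(1090×12) ft/kip = 0.000076 ft/kip, R_2 = δ_0 / (δ_{22} + 1/k) = 2.5013 / (0.024121 + 0.000076) = 103.4 kip.
Moment equilibrium about 1: M_1 = Σ(load moments about 1) − R_2·L = 1660 − 103.4×13.5 = 264.2 kip·ft.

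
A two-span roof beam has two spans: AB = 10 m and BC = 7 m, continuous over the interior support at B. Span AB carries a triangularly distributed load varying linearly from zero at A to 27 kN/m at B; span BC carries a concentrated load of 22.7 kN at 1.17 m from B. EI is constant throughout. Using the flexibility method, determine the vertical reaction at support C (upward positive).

R_C = -12.52 kN

Take M_B as the redundant. Released structure: two simple spans AB and BC with a hinge at B.
Discontinuity in slope at B on the released structure — sum the simple-span end rotations:
  span AB: triangular load, peak 27: w₀L³/(45EI) = 600/EI
  span BC: point load 22.7 at a = 1.17: Pab(L + b)/(6LEI) = 47.3/EI
  relative rotation θ_0 = (600 + 47.3)/EI = 647.3/EI
A unit hogging moment at B produces rotation L₁/(3EI) + L₂/(3EI) = 5.667/EI.
Compatibility: M_B·(L₁+L₂)/(3EI) = θ_0, giving M_B = 114.2 kN·m (hogging).
Span BC, ΣM about C: R_B^{BC}·7 = 132.3 + 114.2, so R_B^{BC} = 35.22 kN and R_C = 22.7 − 35.22 = -12.52 kN.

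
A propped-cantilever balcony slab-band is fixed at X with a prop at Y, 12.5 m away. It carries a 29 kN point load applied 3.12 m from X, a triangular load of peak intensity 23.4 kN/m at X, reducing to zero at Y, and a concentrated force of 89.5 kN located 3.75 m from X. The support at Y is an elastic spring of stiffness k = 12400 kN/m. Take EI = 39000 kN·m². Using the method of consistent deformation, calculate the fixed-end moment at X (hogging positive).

M_X = 505.4 kN·m

Remove the prop at Y; the released (primary) structure is a cantilever built in at X.
Free-end deflection of the primary structure under the applied loading (downward +):
  point load 29 at a = 3.12: Pa²(3L − a)/(6EI) = 1618/EI
  triangular load, peak 23.4 at the fixed end: w₀L⁴/(30EI) = 19043/EI
  point load 89.5 at a = 3.75: Pa²(3L − a)/(6EI) = 7080/EI
  δ_0 = 27740/EI
Flexibility coefficient — unit upward force at Y: δ_{YY} = L³/(3EI) = 651/EI.
With EI = 39000 kN·m²: δ_0 = 0.71129 m and δ_{YY} = 0.016693 m/kN.
Compatibility — the spring shortens by R_Y/k under the reaction it provides: δ_0 − R_Y·δ_{YY} = R_Y/k. With 1/k = 0.000081 m/kN, R_Y = δ_0 / (δ_{YY} + 1/k) = 0.71129 / (0.016693 + 0.000081) = 42.4 kN.
Moment equilibrium about X: M_X = Σ(load moments about X) − R_Y·L = 1035 − 42.4×12.5 = 505.4 kN·m.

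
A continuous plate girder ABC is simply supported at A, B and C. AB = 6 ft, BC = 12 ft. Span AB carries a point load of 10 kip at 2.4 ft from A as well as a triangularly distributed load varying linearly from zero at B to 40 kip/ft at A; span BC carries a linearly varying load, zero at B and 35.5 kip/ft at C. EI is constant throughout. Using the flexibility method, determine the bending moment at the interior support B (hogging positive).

Insert a hinge at B; M_B is the redundant, and each span becomes simply supported.
Rotations at B on the released spans (each span's end-slope, ×1/EI):
  span AB: point load 10 at a = 2.4: Pab(L + a)/(6LEI) = 20.16/EI
  span AB: triangular load, peak 40: 7w₀L³/(360EI) = 168/EI
  span BC: triangular load, peak 35.5: 7w₀L³/(360EI) = 1193/EI
  relative rotation θ_0 = (188.2 + 1193)/EI = 1381/EI
A unit hogging moment at B produces rotation L₁/(3EI) + L₂/(3EI) = 6/EI.
Compatibility: M_B·(L₁+L₂)/(3EI) = θ_0, giving M_B = 230.2 kip·ft (hogging).

M_B = 230.2 kip·ft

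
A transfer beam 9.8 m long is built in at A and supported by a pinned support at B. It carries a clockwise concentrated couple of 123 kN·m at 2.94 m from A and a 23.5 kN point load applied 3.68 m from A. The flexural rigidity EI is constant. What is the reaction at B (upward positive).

Take the reaction at B as the redundant and release it; the primary structure is a cantilever fixed at A.
Deflection at B on the released cantilever, summing each load's contribution:
  clockwise couple 123 at a = 2.94: M₀a(2L − a)/(2EI) = 3012/EI
  point load 23.5 at a = 3.68: Pa²(3L − a)/(6EI) = 1364/EI
  δ_0 = 4377/EI
Flexibility coefficient — unit upward force at B: δ_{BB} = L³/(3EI) = 313.7/EI.
Compatibility at B: δ_0 − R_B·δ_{BB} = 0, so R_B = 4377/313.7 = 13.95 kN.

R_B = 13.95 kN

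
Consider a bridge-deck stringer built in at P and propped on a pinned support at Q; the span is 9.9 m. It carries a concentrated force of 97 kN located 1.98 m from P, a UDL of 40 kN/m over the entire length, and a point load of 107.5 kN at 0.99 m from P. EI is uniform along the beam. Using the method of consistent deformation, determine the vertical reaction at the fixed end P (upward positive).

Take the reaction at Q as the redundant and release it; the primary structure is a cantilever fixed at P.
Downward deflection at the released point Q due to the loads:
  point load 97 at a = 1.98: Pa²(3L − a)/(6EI) = 1757/EI
  UDL 40: wL⁴/(8EI) = 48030/EI
  point load 107.5 at a = 0.99: Pa²(3L − a)/(6EI) = 504.2/EI
  δ_0 = 50291/EI
Flexibility coefficient — unit upward force at Q: δ_{QQ} = L³/(3EI) = 323.4/EI.
Compatibility at Q: δ_0 − R_Q·δ_{QQ} = 0, so R_Q = 50291/323.4 = 155.5 kN.
Vertical equilibrium: R_P = ΣP − R_Q = 600.5 − 155.5 = 445 kN.

R_P = 445 kN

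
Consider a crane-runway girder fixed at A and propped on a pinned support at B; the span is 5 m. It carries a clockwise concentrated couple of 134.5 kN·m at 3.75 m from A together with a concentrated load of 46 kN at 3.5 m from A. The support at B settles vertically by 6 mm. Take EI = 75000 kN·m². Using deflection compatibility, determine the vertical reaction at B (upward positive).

R_B = 52.95 kN

Release the roller at B. Primary structure: cantilever fixed at A.
Deflection at B on the released cantilever, summing each load's contribution:
  clockwise couple 134.5 at a = 3.75: M₀a(2L − a)/(2EI) = 1576/EI
  point load 46 at a = 3.5: Pa²(3L − a)/(6EI) = 1080/EI
  δ_0 = 2656/EI
Tip deflection under a unit load at B: L³/(3EI) = 41.67/EI.
With EI = 75000 kN·m²: δ_0 = 0.035416 m and δ_{BB} = 0.000556 m/kN.
Compatibility — the beam at B must follow the support down by 0.006 m: δ_0 − R_B·δ_{BB} = 0.006, so R_B = (0.035416 − 0.006)/0.000556 = 52.95 kN.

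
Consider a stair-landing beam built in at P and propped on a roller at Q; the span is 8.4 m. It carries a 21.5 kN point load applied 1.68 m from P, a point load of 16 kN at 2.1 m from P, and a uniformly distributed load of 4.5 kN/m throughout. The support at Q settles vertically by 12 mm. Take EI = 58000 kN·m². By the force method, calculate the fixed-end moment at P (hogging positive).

M_P = 117.3 kN·m

Choose R_Q as the redundant. The primary structure is the cantilever fixed at P.
Free-end deflection of the primary structure under the applied loading (downward +):
  point load 21.5 at a = 1.68: Pa²(3L − a)/(6EI) = 237.9/EI
  point load 16 at a = 2.1: Pa²(3L − a)/(6EI) = 271.7/EI
  UDL 4.5: wL⁴/(8EI) = 2801/EI
  δ_0 = 3310/EI
Tip deflection under a unit load at Q: L³/(3EI) = 197.6/EI.
With EI = 58000 kN·m²: δ_0 = 0.05707 m and δ_{QQ} = 0.003406 m/kN.
Compatibility — the beam at Q must follow the support down by 0.012 m: δ_0 − R_Q·δ_{QQ} = 0.012, so R_Q = (0.05707 − 0.012)/0.003406 = 13.23 kN.
Moment equilibrium about P: M_P = Σ(load moments about P) − R_Q·L = 228.5 − 13.23×8.4 = 117.3 kN·m.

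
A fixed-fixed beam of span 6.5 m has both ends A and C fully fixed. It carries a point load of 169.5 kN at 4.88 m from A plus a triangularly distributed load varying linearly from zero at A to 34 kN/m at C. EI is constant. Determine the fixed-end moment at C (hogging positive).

Release both end moments; the primary structure is a simply-supported span AC with redundants M_A and M_C.
Simple-span end rotations at A and C under the given loads:
  at A: point load 169.5 at a = 4.88: Pab(L + b)/(6LEI) = 279/EI
  at C: point load 169.5 at a = 4.88: Pab(L + a)/(6LEI) = 391/EI
  at A: triangular load, peak 34: 7w₀L³/(360EI) = 181.6/EI
  at C: triangular load, peak 34: w₀L³/(45EI) = 207.5/EI
  θ_A0 = 460.6/EI,  θ_C0 = 598.5/EI
Flexibility coefficients: a unit moment at one end gives L/(3EI) there and L/(6EI) at the far end, so f₁₁ = f₂₂ = 2.167/EI and f₁₂ = f₂₁ = 1.083/EI.
Compatibility — zero rotation at each built-in end:
  2.167 M_A + 1.083 M_C = 460.6
  1.083 M_A + 2.167 M_C = 598.5
Solving the pair gives M_A = 99.26 kN·m and M_C = 226.6 kN·m (hogging).

M_C = 226.6 kN·m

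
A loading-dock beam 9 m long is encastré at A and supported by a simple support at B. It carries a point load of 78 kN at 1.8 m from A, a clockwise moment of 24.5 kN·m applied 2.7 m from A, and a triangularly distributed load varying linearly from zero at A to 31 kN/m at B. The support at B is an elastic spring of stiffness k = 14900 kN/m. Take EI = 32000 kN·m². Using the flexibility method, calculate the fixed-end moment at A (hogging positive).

M_A = 259.9 kN·m

Choose R_B as the redundant. The primary structure is the cantilever fixed at A.
Free-end deflection of the primary structure under the applied loading (downward +):
  point load 78 at a = 1.8: Pa²(3L − a)/(6EI) = 1061/EI
  clockwise couple 24.5 at a = 2.7: M₀a(2L − a)/(2EI) = 506/EI
  triangular load, peak 31 at the free end: 11w₀L⁴/(120EI) = 18644/EI
  δ_0 = 20212/EI
Tip deflection under a unit load at B: L³/(3EI) = 243/EI.
With EI = 32000 kN·m²: δ_0 = 0.63161 m and δ_{BB} = 0.007594 m/kN.
Compatibility — the spring shortens by R_B/k under the reaction it provides: δ_0 − R_B·δ_{BB} = R_B/k. With 1/k = 0.000067 m/kN, R_B = δ_0 / (δ_{BB} + 1/k) = 0.63161 / (0.007594 + 0.000067) = 82.45 kN.
Moment equilibrium about A: M_A = Σ(load moments about A) − R_B·L = 1002 − 82.45×9 = 259.9 kN·m.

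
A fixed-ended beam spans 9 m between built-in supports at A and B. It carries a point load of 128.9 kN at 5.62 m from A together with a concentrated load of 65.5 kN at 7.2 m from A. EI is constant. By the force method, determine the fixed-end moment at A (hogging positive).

Take the two fixed-end moments M_A, M_B as redundants; the released structure is the simple span AB.
Simple-span end rotations at A and B under the given loads:
  at A: point load 128.9 at a = 5.62: Pab(L + b)/(6LEI) = 561.3/EI
  at B: point load 128.9 at a = 5.62: Pab(L + a)/(6LEI) = 662.9/EI
  at A: point load 65.5 at a = 7.2: Pab(L + b)/(6LEI) = 169.8/EI
  at B: point load 65.5 at a = 7.2: Pab(L + a)/(6LEI) = 254.7/EI
  θ_A0 = 731.1/EI,  θ_B0 = 917.6/EI
Flexibility coefficients: a unit moment at one end gives L/(3EI) there and L/(6EI) at the far end, so f₁₁ = f₂₂ = 3/EI and f₁₂ = f₂₁ = 1.5/EI.
Compatibility — zero rotation at each built-in end:
  3 M_A + 1.5 M_B = 731.1
  1.5 M_A + 3 M_B = 917.6
Solving the pair gives M_A = 121 kN·m and M_B = 245.3 kN·m (hogging).

M_A = 121 kN·m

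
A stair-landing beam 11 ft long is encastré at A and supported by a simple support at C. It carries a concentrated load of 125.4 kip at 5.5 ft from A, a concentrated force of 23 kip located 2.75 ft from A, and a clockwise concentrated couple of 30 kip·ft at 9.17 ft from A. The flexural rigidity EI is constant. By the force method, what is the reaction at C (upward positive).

Take the reaction at C as the redundant and release it; the primary structure is a cantilever fixed at A.
Deflection at C on the released cantilever, summing each load's contribution:
  point load 125.4 at a = 5.5: Pa²(3L − a)/(6EI) = 17386/EI
  point load 23 at a = 2.75: Pa²(3L − a)/(6EI) = 876.9/EI
  clockwise couple 30 at a = 9.17: M₀a(2L − a)/(2EI) = 1765/EI
  δ_0 = 20028/EI
Tip deflection under a unit load at C: L³/(3EI) = 443.7/EI.
The prop prevents deflection at C: R_C = δ_0/δ_{CC} = 20028/443.7 = 45.14 kip.

R_C = 45.14 kip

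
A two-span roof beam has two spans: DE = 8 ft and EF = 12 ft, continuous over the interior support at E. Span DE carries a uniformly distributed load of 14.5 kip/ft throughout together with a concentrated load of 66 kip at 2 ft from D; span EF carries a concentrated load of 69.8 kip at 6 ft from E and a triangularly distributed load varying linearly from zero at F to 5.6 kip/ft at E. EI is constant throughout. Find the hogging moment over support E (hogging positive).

M_E = 197.6 kip·ft

Insert a hinge at E; M_E is the redundant, and each span becomes simply supported.
End slopes at the hinge E, treating each span as simply supported:
  span DE: UDL 14.5: wL³/(24EI) = 309.3/EI
  span DE: point load 66 at a = 2: Pab(L + a)/(6LEI) = 165/EI
  span EF: point load 69.8 at a = 6: Pab(L + b)/(6LEI) = 628.2/EI
  span EF: triangular load, peak 5.6: w₀L³/(45EI) = 215/EI
  relative rotation θ_0 = (474.3 + 843.2)/EI = 1318/EI
A unit hogging moment at E produces rotation L₁/(3EI) + L₂/(3EI) = 6.667/EI.
Compatibility: M_E·(L₁+L₂)/(3EI) = θ_0, giving M_E = 197.6 kip·ft (hogging).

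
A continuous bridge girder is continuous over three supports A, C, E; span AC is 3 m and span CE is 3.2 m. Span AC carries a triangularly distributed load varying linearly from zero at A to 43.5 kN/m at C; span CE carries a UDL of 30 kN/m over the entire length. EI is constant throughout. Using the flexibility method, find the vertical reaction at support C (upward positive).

Insert a hinge at C; M_C is the redundant, and each span becomes simply supported.
Discontinuity in slope at C on the released structure — sum the simple-span end rotations:
  span AC: triangular load, peak 43.5: w₀L³/(45EI) = 26.1/EI
  span CE: UDL 30: wL³/(24EI) = 40.96/EI
  relative rotation θ_0 = (26.1 + 40.96)/EI = 67.06/EI
A unit hogging moment at C produces rotation L₁/(3EI) + L₂/(3EI) = 2.067/EI.
Slope continuity at C: θ_0 = M_C·2.067/EI, so M_C = 67.06/2.067 = 32.45 kN·m (hogging).
Span AC, ΣM about A with M_C applied at C: R_C^{AC}·3 = 130.5 + 32.45, so R_C^{AC} = 54.32 kN and R_A = 65.25 − 54.32 = 10.93 kN.
Span CE, ΣM about E: R_C^{CE}·3.2 = 153.6 + 32.45, so R_C^{CE} = 58.14 kN and R_E = 96 − 58.14 = 37.86 kN.
R_C = 54.32 + 58.14 = 112.5 kN.

R_C = 112.5 kN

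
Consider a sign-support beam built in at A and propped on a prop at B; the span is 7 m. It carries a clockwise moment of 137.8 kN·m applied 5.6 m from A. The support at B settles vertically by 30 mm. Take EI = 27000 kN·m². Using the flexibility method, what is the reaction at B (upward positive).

R_B = 21.26 kN

Take the reaction at B as the redundant and release it; the primary structure is a cantilever fixed at A.
Deflection at B on the released cantilever, summing each load's contribution:
  clockwise couple 137.8 at a = 5.6: M₀a(2L − a)/(2EI) = 3241/EI
Flexibility coefficient — unit upward force at B: δ_{BB} = L³/(3EI) = 114.3/EI.
With EI = 27000 kN·m²: δ_0 = 0.12004 m and δ_{BB} = 0.004235 m/kN.
Compatibility — the beam at B must follow the support down by 0.03 m: δ_0 − R_B·δ_{BB} = 0.03, so R_B = (0.12004 − 0.03)/0.004235 = 21.26 kN.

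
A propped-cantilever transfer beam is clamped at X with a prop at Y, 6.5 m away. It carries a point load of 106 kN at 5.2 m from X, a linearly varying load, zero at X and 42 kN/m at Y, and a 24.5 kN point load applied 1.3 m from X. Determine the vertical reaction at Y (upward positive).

R_Y = 151.1 kN

Release the roller at Y. Primary structure: cantilever fixed at X.
Free-end deflection of the primary structure under the applied loading (downward +):
  point load 106 at a = 5.2: Pa²(3L − a)/(6EI) = 6831/EI
  triangular load, peak 42 at the free end: 11w₀L⁴/(120EI) = 6872/EI
  point load 24.5 at a = 1.3: Pa²(3L − a)/(6EI) = 125.6/EI
  δ_0 = 13829/EI
Flexibility coefficient — unit upward force at Y: δ_{YY} = L³/(3EI) = 91.54/EI.
Compatibility at Y: δ_0 − R_Y·δ_{YY} = 0, so R_Y = 13829/91.54 = 151.1 kN.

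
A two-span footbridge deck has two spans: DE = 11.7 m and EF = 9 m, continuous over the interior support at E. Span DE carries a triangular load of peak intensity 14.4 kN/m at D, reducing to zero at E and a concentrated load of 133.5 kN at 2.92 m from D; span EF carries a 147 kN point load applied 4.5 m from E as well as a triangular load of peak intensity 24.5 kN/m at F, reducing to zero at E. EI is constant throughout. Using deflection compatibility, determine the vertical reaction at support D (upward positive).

Insert a hinge at E; M_E is the redundant, and each span becomes simply supported.
Discontinuity in slope at E on the released structure — sum the simple-span end rotations:
  span DE: triangular load, peak 14.4: 7w₀L³/(360EI) = 448.5/EI
  span DE: point load 133.5 at a = 2.92: Pab(L + a)/(6LEI) = 712.8/EI
  span EF: point load 147 at a = 4.5: Pab(L + b)/(6LEI) = 744.2/EI
  span EF: triangular load, peak 24.5: 7w₀L³/(360EI) = 347.3/EI
  relative rotation θ_0 = (1161 + 1091)/EI = 2253/EI
A unit hogging moment at E produces rotation L₁/(3EI) + L₂/(3EI) = 6.9/EI.
Compatibility: M_E·(L₁+L₂)/(3EI) = θ_0, giving M_E = 326.5 kN·m (hogging).
Span DE, ΣM about D with M_E applied at E: R_E^{DE}·11.7 = 718.4 + 326.5, so R_E^{DE} = 89.3 kN and R_D = 217.7 − 89.3 = 128.4 kN.

R_D = 128.4 kN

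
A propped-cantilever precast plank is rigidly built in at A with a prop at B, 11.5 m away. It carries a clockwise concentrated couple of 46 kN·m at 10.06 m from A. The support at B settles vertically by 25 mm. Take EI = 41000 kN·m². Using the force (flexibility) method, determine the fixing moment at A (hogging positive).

Release the roller at B. Primary structure: cantilever fixed at A.
Free-end deflection of the primary structure under the applied loading (downward +):
  clockwise couple 46 at a = 10.06: M₀a(2L − a)/(2EI) = 2994/EI
Tip deflection under a unit load at B: L³/(3EI) = 507/EI.
With EI = 41000 kN·m²: δ_0 = 0.073026 m and δ_{BB} = 0.012365 m/kN.
Compatibility — the beam at B must follow the support down by 0.025 m: δ_0 − R_B·δ_{BB} = 0.025, so R_B = (0.073026 − 0.025)/0.012365 = 3.884 kN.
Moment equilibrium about A: M_A = Σ(load moments about A) − R_B·L = 46 − 3.884×11.5 = 1.333 kN·m.

M_A = 1.333 kN·m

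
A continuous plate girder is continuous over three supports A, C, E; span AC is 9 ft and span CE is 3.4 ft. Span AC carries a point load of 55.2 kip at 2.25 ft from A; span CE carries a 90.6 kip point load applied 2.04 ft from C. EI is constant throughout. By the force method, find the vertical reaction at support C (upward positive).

Release continuity at C by inserting a hinge; the redundant is the internal moment M_C. The primary structure is two simply-supported spans AC and CE.
Discontinuity in slope at C on the released structure — sum the simple-span end rotations:
  span AC: point load 55.2 at a = 2.25: Pab(L + a)/(6LEI) = 174.7/EI
  span CE: point load 90.6 at a = 2.04: Pab(L + b)/(6LEI) = 58.65/EI
  relative rotation θ_0 = (174.7 + 58.65)/EI = 233.3/EI
A unit hogging moment at C produces rotation L₁/(3EI) + L₂/(3EI) = 4.133/EI.
Compatibility: M_C·(L₁+L₂)/(3EI) = θ_0, giving M_C = 56.45 kip·ft (hogging).
Span AC, ΣM about A with M_C applied at C: R_C^{AC}·9 = 124.2 + 56.45, so R_C^{AC} = 20.07 kip and R_A = 55.2 − 20.07 = 35.13 kip.
Span CE, ΣM about E: R_C^{CE}·3.4 = 123.2 + 56.45, so R_C^{CE} = 52.84 kip and R_E = 90.6 − 52.84 = 37.76 kip.
R_C = 20.07 + 52.84 = 72.91 kip.

R_C = 72.91 kip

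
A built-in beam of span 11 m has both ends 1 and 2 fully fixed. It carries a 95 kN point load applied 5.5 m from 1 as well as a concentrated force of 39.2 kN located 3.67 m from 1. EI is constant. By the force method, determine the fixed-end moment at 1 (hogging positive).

Release both end moments; the primary structure is a simply-supported span 12 with redundants M_1 and M_2.
End rotations of the released simple span under the applied load (×1/EI):
  at 1: point load 95 at a = 5.5: Pab(L + b)/(6LEI) = 718.4/EI
  at 2: point load 95 at a = 5.5: Pab(L + a)/(6LEI) = 718.4/EI
  at 1: point load 39.2 at a = 3.67: Pab(L + b)/(6LEI) = 292.9/EI
  at 2: point load 39.2 at a = 3.67: Pab(L + a)/(6LEI) = 234.4/EI
  θ_10 = 1011/EI,  θ_20 = 952.8/EI
Flexibility coefficients: a unit moment at one end gives L/(3EI) there and L/(6EI) at the far end, so f₁₁ = f₂₂ = 3.667/EI and f₁₂ = f₂₁ = 1.833/EI.
Compatibility — zero rotation at each built-in end:
  3.667 M_1 + 1.833 M_2 = 1011
  1.833 M_1 + 3.667 M_2 = 952.8
Solving the pair gives M_1 = 194.5 kN·m and M_2 = 162.6 kN·m (hogging).

M_1 = 194.5 kN·m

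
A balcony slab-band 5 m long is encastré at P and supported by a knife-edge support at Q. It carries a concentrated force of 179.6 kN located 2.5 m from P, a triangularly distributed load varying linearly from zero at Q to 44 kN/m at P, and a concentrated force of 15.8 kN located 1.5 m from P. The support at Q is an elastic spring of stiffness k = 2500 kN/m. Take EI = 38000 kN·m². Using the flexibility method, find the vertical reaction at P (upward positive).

R_P = 246.8 kN

Choose R_Q as the redundant. The primary structure is the cantilever fixed at P.
Primary-structure tip deflection at Q by superposition:
  point load 179.6 at a = 2.5: Pa²(3L − a)/(6EI) = 2339/EI
  triangular load, peak 44 at the fixed end: w₀L⁴/(30EI) = 916.7/EI
  point load 15.8 at a = 1.5: Pa²(3L − a)/(6EI) = 79.99/EI
  δ_0 = 3335/EI
Flexibility coefficient — unit upward force at Q: δ_{QQ} = L³/(3EI) = 41.67/EI.
With EI = 38000 kN·m²: δ_0 = 0.087768 m and δ_{QQ} = 0.001096 m/kN.
Compatibility — the spring shortens by R_Q/k under the reaction it provides: δ_0 − R_Q·δ_{QQ} = R_Q/k. With 1/k = 0.0004 m/kN, R_Q = δ_0 / (δ_{QQ} + 1/k) = 0.087768 / (0.001096 + 0.0004) = 58.65 kN.
Vertical equilibrium: R_P = ΣP − R_Q = 305.4 − 58.65 = 246.8 kN.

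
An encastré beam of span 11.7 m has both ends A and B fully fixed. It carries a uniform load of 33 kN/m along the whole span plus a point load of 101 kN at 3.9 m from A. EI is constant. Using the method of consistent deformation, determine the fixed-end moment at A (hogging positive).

Release both end moments; the primary structure is a simply-supported span AB with redundants M_A and M_B.
On the primary (simply-supported) span, the end slopes from the loading are:
  at A: UDL 33: wL³/(24EI) = 2202/EI
  at B: UDL 33: wL³/(24EI) = 2202/EI
  at A: point load 101 at a = 3.9: Pab(L + b)/(6LEI) = 853.5/EI
  at B: point load 101 at a = 3.9: Pab(L + a)/(6LEI) = 682.8/EI
  θ_A0 = 3056/EI,  θ_B0 = 2885/EI
Flexibility coefficients: a unit moment at one end gives L/(3EI) there and L/(6EI) at the far end, so f₁₁ = f₂₂ = 3.9/EI and f₁₂ = f₂₁ = 1.95/EI.
Compatibility — zero rotation at each built-in end:
  3.9 M_A + 1.95 M_B = 3056
  1.95 M_A + 3.9 M_B = 2885
Solving the pair gives M_A = 551.5 kN·m and M_B = 464 kN·m (hogging).

M_A = 551.5 kN·m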